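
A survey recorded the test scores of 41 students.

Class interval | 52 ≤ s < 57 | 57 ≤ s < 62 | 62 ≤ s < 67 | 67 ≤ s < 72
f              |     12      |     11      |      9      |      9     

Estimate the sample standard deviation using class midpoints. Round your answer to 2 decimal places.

Midpoints: 54.5, 59.5, 64.5, 69.5
n = 41, Σfm = 2514.5, mean = 61.3293
Σfm² = 155500.25
Σf(m − x̄)² = Σfm² − (Σfm)²/n = 155500.25 − 2514.5²/41 = 1287.8049
Sample variance = 1287.8049 / 40 = 32.1951
Standard deviation = √32.1951 = 5.6741

5.67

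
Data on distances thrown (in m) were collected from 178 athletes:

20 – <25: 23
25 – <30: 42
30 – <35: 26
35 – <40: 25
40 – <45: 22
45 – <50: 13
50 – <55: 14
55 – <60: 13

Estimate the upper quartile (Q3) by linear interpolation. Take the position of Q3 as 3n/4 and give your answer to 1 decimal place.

44.0

Cumulative frequencies: 23, 65, 91, 116, 138, 151, 165, 178
n = 178; position = 3n/4 = 133.5.
This falls in the class 40 – <45: L = 40, F = 116, f = 22, h = 5.
Upper quartile ≈ 40 + ((133.5 − 116) / 22) × 5 = 43.9773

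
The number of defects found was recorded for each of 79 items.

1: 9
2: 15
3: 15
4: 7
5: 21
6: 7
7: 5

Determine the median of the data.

4

Cumulative frequencies: 9, 24, 39, 46, 67, 74, 79
n = 79, so the median is the value in position (n+1)/2 = 40.
Position 40 falls at value 4.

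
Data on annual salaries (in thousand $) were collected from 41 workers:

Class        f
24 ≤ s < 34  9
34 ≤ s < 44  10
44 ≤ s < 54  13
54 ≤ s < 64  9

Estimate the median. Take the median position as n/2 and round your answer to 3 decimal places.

Cumulative frequencies: 9, 19, 32, 41
n = 41; position = n/2 = 20.5.
This falls in the class 44 ≤ s < 54: L = 44, F = 19, f = 13, h = 10.
Median ≈ 44 + ((20.5 − 19) / 13) × 10 = 45.1538

45.154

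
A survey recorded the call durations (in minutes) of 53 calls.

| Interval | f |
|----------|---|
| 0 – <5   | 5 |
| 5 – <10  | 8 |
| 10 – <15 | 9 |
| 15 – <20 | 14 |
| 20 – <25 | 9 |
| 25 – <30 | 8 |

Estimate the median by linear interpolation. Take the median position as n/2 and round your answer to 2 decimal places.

16.61

Cumulative frequencies: 5, 13, 22, 36, 45, 53
n = 53; position = n/2 = 26.5.
This falls in the class 15 – <20: L = 15, F = 22, f = 14, h = 5.
Median ≈ 15 + ((26.5 − 22) / 14) × 5 = 16.6071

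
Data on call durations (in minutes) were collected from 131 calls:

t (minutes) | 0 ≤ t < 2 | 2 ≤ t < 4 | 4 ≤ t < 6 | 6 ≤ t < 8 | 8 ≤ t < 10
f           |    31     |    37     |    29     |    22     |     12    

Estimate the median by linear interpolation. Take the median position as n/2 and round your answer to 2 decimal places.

Cumulative frequencies: 31, 68, 97, 119, 131
n = 131; position = n/2 = 65.5.
This falls in the class 2 ≤ t < 4: L = 2, F = 31, f = 37, h = 2.
Median ≈ 2 + ((65.5 − 31) / 37) × 2 = 3.8649

3.86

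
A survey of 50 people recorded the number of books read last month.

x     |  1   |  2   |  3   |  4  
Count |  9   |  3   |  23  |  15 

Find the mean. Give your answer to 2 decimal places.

Values: 1, 2, 3, 4
Σfx = 9×1 + 3×2 + 23×3 + 15×4 = 144
n = Σf = 50
Mean = 144 / 50 = 2.8800

2.88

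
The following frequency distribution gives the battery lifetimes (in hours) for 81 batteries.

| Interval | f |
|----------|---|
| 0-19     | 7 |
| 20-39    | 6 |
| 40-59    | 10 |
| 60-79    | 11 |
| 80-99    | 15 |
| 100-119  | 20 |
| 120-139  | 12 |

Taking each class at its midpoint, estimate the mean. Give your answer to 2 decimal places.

81.35

Midpoints: 9.5, 29.5, 49.5, 69.5, 89.5, 109.5, 129.5
Σfm = 7×9.5 + 6×29.5 + 10×49.5 + 11×69.5 + 15×89.5 + 20×109.5 + 12×129.5 = 6589.5
n = Σf = 81
Mean = 6589.5 / 81 = 81.3519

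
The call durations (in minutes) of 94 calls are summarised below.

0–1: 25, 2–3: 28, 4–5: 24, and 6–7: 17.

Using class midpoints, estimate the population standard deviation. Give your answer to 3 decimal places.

2.118

Midpoints: 0.5, 2.5, 4.5, 6.5
n = 94, Σfm = 301, mean = 3.2021
Σfm² = 1385.5
Σf(m − x̄)² = Σfm² − (Σfm)²/n = 1385.5 − 301²/94 = 421.6596
Population variance = 421.6596 / 94 = 4.4857
Standard deviation = √4.4857 = 2.1180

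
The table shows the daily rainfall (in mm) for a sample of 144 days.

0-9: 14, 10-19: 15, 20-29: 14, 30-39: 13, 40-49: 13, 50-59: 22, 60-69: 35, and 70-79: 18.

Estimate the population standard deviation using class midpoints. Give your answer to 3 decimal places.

Midpoints: 4.5, 14.5, 24.5, 34.5, 44.5, 54.5, 64.5, 74.5
n = 144, Σfm = 6448, mean = 44.7778
Σfm² = 363916
Σf(m − x̄)² = Σfm² − (Σfm)²/n = 363916 − 6448²/144 = 75188.8889
Population variance = 75188.8889 / 144 = 522.1451
Standard deviation = √522.1451 = 22.8505

22.850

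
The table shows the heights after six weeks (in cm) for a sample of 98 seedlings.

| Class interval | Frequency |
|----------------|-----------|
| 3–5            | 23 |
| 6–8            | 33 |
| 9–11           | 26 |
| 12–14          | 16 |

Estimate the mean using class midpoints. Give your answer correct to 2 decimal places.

8.07

Midpoints: 4, 7, 10, 13
Σfm = 23×4 + 33×7 + 26×10 + 16×13 = 791
n = Σf = 98
Mean = 791 / 98 = 8.0714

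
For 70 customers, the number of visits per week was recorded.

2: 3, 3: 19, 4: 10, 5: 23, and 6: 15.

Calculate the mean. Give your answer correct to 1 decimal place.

4.4

Values: 2, 3, 4, 5, 6
Σfx = 3×2 + 19×3 + 10×4 + 23×5 + 15×6 = 308
n = Σf = 70
Mean = 308 / 70 = 4.4000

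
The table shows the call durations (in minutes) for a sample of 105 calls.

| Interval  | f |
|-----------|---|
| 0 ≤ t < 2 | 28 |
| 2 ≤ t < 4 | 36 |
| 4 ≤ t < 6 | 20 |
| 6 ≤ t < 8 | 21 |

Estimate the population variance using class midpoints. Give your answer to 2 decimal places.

Midpoints: 1, 3, 5, 7
n = 105, Σfm = 383, mean = 3.6476
Σfm² = 1881
Σf(m − x̄)² = Σfm² − (Σfm)²/n = 1881 − 383²/105 = 483.9619
Population variance = 483.9619 / 105 = 4.6092

4.61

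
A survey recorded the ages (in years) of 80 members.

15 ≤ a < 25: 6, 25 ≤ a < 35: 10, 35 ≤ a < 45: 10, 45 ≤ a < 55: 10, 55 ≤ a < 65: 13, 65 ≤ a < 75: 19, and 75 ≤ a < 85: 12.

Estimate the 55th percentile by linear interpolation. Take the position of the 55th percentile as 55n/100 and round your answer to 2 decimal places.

Cumulative frequencies: 6, 16, 26, 36, 49, 68, 80
n = 80; position = 55n/100 = 44.
This falls in the class 55 ≤ a < 65: L = 55, F = 36, f = 13, h = 10.
55th percentile ≈ 55 + ((44 − 36) / 13) × 10 = 61.1538

61.15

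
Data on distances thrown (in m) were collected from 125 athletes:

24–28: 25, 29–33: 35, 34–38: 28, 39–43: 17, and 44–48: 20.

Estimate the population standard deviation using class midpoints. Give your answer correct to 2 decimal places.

Midpoints: 26, 31, 36, 41, 46
n = 125, Σfm = 4360, mean = 34.8800
Σfm² = 157720
Σf(m − x̄)² = Σfm² − (Σfm)²/n = 157720 − 4360²/125 = 5643.2000
Population variance = 5643.2000 / 125 = 45.1456
Standard deviation = √45.1456 = 6.7190

6.72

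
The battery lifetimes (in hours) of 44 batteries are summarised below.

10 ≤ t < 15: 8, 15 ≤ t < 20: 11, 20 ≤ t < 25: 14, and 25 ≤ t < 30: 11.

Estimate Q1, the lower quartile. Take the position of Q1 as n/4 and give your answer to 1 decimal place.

16.4

Cumulative frequencies: 8, 19, 33, 44
n = 44; position = n/4 = 11.
This falls in the class 15 ≤ t < 20: L = 15, F = 8, f = 11, h = 5.
Lower quartile ≈ 15 + ((11 − 8) / 11) × 5 = 16.3636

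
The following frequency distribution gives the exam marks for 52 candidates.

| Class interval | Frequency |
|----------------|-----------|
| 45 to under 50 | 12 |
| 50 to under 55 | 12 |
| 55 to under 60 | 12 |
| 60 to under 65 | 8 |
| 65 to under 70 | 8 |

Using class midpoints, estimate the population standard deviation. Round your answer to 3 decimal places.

6.837

Midpoints: 47.5, 52.5, 57.5, 62.5, 67.5
n = 52, Σfm = 2930, mean = 56.3462
Σfm² = 167525
Σf(m − x̄)² = Σfm² − (Σfm)²/n = 167525 − 2930²/52 = 2430.7692
Population variance = 2430.7692 / 52 = 46.7456
Standard deviation = √46.7456 = 6.8371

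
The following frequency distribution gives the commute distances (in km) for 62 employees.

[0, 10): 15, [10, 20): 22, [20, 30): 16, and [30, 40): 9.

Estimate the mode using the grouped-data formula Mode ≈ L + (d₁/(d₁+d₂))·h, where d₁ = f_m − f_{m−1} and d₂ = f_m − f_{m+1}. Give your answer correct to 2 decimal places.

Modal class: [10, 20) (highest frequency 22).
d₁ = 22 − 15 = 7, d₂ = 22 − 16 = 6
Mode ≈ 10 + (7/(7+6)) × 10 = 10 + 5.3846 = 15.3846

15.38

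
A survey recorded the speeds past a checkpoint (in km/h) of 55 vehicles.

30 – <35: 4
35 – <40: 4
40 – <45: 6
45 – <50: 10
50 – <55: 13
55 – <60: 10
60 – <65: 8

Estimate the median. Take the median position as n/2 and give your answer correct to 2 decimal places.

Cumulative frequencies: 4, 8, 14, 24, 37, 47, 55
n = 55; position = n/2 = 27.5.
This falls in the class 50 – <55: L = 50, F = 24, f = 13, h = 5.
Median ≈ 50 + ((27.5 − 24) / 13) × 5 = 51.3462

51.35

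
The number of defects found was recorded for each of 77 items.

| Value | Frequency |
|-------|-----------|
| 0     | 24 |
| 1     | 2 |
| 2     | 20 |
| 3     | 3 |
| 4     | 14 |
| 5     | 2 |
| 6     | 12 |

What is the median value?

2

Cumulative frequencies: 24, 26, 46, 49, 63, 65, 77
n = 77, so the median is the value in position (n+1)/2 = 39.
Position 39 falls at value 2.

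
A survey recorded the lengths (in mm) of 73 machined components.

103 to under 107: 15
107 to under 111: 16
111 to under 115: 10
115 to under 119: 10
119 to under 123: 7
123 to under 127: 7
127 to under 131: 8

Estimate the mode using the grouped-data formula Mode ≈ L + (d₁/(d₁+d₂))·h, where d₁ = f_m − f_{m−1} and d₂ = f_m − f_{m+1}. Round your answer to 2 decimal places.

107.57

Modal class: 107 to under 111 (highest frequency 16).
d₁ = 16 − 15 = 1, d₂ = 16 − 10 = 6
Mode ≈ 107 + (1/(1+6)) × 4 = 107 + 0.5714 = 107.5714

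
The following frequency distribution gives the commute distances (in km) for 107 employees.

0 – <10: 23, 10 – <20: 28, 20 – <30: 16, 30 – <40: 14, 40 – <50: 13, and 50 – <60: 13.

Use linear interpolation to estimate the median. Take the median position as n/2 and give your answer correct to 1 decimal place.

Cumulative frequencies: 23, 51, 67, 81, 94, 107
n = 107; position = n/2 = 53.5.
This falls in the class 20 – <30: L = 20, F = 51, f = 16, h = 10.
Median ≈ 20 + ((53.5 − 51) / 16) × 10 = 21.5625

21.6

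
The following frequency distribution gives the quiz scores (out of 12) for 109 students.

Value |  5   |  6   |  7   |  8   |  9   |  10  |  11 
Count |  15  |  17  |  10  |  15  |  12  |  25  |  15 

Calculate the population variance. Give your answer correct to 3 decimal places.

4.193

Values: 5, 6, 7, 8, 9, 10, 11
n = 109, Σfx = 890, mean = 8.1651
Σfx² = 7724
Σf(x − x̄)² = Σfx² − (Σfx)²/n = 7724 − 890²/109 = 457.0275
Population variance = 457.0275 / 109 = 4.1929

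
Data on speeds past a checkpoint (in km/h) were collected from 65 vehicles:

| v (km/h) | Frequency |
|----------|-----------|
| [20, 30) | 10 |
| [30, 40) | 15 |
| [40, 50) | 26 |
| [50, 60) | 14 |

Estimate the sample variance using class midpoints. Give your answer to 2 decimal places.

97.21

Midpoints: 25, 35, 45, 55
n = 65, Σfm = 2715, mean = 41.7692
Σfm² = 119625
Σf(m − x̄)² = Σfm² − (Σfm)²/n = 119625 − 2715²/65 = 6221.5385
Sample variance = 6221.5385 / 64 = 97.2115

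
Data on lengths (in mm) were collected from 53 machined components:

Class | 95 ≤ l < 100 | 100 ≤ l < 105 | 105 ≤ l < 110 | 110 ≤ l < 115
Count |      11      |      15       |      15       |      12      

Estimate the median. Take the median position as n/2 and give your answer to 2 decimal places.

Cumulative frequencies: 11, 26, 41, 53
n = 53; position = n/2 = 26.5.
This falls in the class 105 ≤ l < 110: L = 105, F = 26, f = 15, h = 5.
Median ≈ 105 + ((26.5 − 26) / 15) × 5 = 105.1667

105.17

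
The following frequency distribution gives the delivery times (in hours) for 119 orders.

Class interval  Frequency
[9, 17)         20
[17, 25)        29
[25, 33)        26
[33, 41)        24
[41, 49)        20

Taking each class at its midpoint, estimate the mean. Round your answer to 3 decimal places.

28.664

Midpoints: 13, 21, 29, 37, 45
Σfm = 20×13 + 29×21 + 26×29 + 24×37 + 20×45 = 3411
n = Σf = 119
Mean = 3411 / 119 = 28.6639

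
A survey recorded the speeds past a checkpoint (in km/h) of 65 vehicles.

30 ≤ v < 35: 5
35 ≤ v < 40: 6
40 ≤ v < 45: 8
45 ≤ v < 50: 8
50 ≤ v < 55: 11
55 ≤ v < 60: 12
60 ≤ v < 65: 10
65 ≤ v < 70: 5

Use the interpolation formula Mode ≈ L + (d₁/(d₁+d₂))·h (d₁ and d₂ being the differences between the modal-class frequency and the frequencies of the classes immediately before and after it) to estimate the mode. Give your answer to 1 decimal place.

Modal class: 55 ≤ v < 60 (highest frequency 12).
d₁ = 12 − 11 = 1, d₂ = 12 − 10 = 2
Mode ≈ 55 + (1/(1+2)) × 5 = 55 + 1.6667 = 56.6667

56.7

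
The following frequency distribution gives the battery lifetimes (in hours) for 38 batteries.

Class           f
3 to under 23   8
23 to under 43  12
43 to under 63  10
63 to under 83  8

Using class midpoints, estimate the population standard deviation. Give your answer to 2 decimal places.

Midpoints: 13, 33, 53, 73
n = 38, Σfm = 1614, mean = 42.4737
Σfm² = 85142
Σf(m − x̄)² = Σfm² − (Σfm)²/n = 85142 − 1614²/38 = 16589.4737
Population variance = 16589.4737 / 38 = 436.5651
Standard deviation = √436.5651 = 20.8941

20.89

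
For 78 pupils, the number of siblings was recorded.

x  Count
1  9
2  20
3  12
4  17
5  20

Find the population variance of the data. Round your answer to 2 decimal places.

Values: 1, 2, 3, 4, 5
n = 78, Σfx = 253, mean = 3.2436
Σfx² = 969
Σf(x − x̄)² = Σfx² − (Σfx)²/n = 969 − 253²/78 = 148.3718
Population variance = 148.3718 / 78 = 1.9022

1.90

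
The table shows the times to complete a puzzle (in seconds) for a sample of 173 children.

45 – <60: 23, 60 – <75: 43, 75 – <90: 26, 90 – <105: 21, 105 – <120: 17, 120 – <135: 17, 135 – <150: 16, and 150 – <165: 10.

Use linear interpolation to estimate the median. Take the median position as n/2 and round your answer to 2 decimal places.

Cumulative frequencies: 23, 66, 92, 113, 130, 147, 163, 173
n = 173; position = n/2 = 86.5.
This falls in the class 75 – <90: L = 75, F = 66, f = 26, h = 15.
Median ≈ 75 + ((86.5 − 66) / 26) × 15 = 86.8269

86.83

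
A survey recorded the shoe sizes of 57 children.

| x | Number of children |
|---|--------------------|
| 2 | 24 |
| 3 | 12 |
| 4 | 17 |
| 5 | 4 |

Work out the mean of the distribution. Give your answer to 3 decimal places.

Values: 2, 3, 4, 5
Σfx = 24×2 + 12×3 + 17×4 + 4×5 = 172
n = Σf = 57
Mean = 172 / 57 = 3.0175

3.018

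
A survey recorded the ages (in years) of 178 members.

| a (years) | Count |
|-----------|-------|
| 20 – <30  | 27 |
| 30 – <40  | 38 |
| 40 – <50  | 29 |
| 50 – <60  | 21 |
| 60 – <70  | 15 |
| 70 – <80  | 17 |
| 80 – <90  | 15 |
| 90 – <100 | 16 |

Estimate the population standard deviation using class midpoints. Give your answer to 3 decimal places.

22.406

Midpoints: 25, 35, 45, 55, 65, 75, 85, 95
n = 178, Σfm = 9510, mean = 53.4270
Σfm² = 597450
Σf(m − x̄)² = Σfm² − (Σfm)²/n = 597450 − 9510²/178 = 89359.5506
Population variance = 89359.5506 / 178 = 502.0199
Standard deviation = √502.0199 = 22.4058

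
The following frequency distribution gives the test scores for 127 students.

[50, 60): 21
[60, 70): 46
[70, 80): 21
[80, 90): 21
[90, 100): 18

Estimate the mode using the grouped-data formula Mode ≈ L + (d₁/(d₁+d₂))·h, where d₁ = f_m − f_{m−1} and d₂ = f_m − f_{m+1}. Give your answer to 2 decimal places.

65.00

Modal class: [60, 70) (highest frequency 46).
d₁ = 46 − 21 = 25, d₂ = 46 − 21 = 25
Mode ≈ 60 + (25/(25+25)) × 10 = 60 + 5.0000 = 65.0000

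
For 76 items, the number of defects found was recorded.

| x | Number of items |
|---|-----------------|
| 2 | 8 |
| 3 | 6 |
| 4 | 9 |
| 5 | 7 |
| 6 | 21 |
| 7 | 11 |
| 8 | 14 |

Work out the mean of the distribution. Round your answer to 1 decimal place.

5.5

Values: 2, 3, 4, 5, 6, 7, 8
Σfx = 8×2 + 6×3 + 9×4 + 7×5 + 21×6 + 11×7 + 14×8 = 420
n = Σf = 76
Mean = 420 / 76 = 5.5263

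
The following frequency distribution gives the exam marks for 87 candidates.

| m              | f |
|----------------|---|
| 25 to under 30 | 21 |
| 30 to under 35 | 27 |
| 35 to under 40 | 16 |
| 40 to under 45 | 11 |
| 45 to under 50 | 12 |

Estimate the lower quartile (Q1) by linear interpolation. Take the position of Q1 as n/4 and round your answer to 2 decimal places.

Cumulative frequencies: 21, 48, 64, 75, 87
n = 87; position = n/4 = 21.75.
This falls in the class 30 to under 35: L = 30, F = 21, f = 27, h = 5.
Lower quartile ≈ 30 + ((21.75 − 21) / 27) × 5 = 30.1389

30.14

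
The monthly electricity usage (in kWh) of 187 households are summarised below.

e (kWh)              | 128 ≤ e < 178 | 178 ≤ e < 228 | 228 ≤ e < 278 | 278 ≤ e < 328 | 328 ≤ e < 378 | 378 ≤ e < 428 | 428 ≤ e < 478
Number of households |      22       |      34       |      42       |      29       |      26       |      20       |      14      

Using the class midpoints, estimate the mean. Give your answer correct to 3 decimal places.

284.818

Midpoints: 153, 203, 253, 303, 353, 403, 453
Σfm = 22×153 + 34×203 + 42×253 + 29×303 + 26×353 + 20×403 + 14×453 = 53261
n = Σf = 187
Mean = 53261 / 187 = 284.8182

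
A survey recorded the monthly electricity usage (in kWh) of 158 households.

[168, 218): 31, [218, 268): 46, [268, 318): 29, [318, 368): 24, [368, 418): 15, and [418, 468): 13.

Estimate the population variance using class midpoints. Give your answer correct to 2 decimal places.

Midpoints: 193, 243, 293, 343, 393, 443
n = 158, Σfm = 45544, mean = 288.2532
Σfm² = 14052142
Σf(m − x̄)² = Σfm² − (Σfm)²/n = 14052142 − 45544²/158 = 923939.8734
Population variance = 923939.8734 / 158 = 5847.7207

5847.72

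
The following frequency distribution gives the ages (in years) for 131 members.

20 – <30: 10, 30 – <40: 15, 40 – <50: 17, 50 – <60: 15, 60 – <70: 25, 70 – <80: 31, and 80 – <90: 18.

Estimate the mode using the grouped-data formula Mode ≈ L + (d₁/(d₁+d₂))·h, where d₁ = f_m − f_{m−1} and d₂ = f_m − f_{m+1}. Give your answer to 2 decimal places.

73.16

Modal class: 70 – <80 (highest frequency 31).
d₁ = 31 − 25 = 6, d₂ = 31 − 18 = 13
Mode ≈ 70 + (6/(6+13)) × 10 = 70 + 3.1579 = 73.1579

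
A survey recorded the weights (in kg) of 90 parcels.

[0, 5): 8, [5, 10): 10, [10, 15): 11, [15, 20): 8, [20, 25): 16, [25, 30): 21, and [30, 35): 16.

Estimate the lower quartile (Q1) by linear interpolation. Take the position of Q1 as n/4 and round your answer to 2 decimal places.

12.05

Cumulative frequencies: 8, 18, 29, 37, 53, 74, 90
n = 90; position = n/4 = 22.5.
This falls in the class [10, 15): L = 10, F = 18, f = 11, h = 5.
Lower quartile ≈ 10 + ((22.5 − 18) / 11) × 5 = 12.0455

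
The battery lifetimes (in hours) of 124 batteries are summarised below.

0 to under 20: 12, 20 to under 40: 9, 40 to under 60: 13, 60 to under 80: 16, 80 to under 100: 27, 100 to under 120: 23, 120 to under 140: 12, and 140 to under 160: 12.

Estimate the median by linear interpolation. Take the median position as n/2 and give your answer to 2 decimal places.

88.89

Cumulative frequencies: 12, 21, 34, 50, 77, 100, 112, 124
n = 124; position = n/2 = 62.
This falls in the class 80 to under 100: L = 80, F = 50, f = 27, h = 20.
Median ≈ 80 + ((62 − 50) / 27) × 20 = 88.8889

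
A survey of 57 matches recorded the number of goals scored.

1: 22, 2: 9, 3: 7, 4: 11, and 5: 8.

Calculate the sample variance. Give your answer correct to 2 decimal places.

Values: 1, 2, 3, 4, 5
n = 57, Σfx = 145, mean = 2.5439
Σfx² = 497
Σf(x − x̄)² = Σfx² − (Σfx)²/n = 497 − 145²/57 = 128.1404
Sample variance = 128.1404 / 56 = 2.2882

2.29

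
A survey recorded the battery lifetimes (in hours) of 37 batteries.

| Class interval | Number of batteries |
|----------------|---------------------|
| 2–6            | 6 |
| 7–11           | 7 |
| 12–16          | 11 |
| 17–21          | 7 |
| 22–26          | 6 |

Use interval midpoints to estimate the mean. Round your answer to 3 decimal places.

Midpoints: 4, 9, 14, 19, 24
Σfm = 6×4 + 7×9 + 11×14 + 7×19 + 6×24 = 518
n = Σf = 37
Mean = 518 / 37 = 14.0000

14.000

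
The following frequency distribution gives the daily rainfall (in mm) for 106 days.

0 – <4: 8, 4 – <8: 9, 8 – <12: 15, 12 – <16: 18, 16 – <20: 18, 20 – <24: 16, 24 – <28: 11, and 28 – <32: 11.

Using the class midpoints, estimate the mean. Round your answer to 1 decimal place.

Midpoints: 2, 6, 10, 14, 18, 22, 26, 30
Σfm = 8×2 + 9×6 + 15×10 + 18×14 + 18×18 + 16×22 + 11×26 + 11×30 = 1764
n = Σf = 106
Mean = 1764 / 106 = 16.6415

16.6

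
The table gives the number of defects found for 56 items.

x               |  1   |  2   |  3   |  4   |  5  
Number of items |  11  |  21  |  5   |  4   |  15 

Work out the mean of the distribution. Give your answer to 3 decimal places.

Values: 1, 2, 3, 4, 5
Σfx = 11×1 + 21×2 + 5×3 + 4×4 + 15×5 = 159
n = Σf = 56
Mean = 159 / 56 = 2.8393

2.839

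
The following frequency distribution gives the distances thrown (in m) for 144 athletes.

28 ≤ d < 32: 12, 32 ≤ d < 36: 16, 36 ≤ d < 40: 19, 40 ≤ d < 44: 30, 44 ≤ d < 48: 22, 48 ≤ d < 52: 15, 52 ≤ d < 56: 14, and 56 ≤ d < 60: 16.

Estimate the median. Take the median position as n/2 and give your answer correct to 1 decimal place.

43.3

Cumulative frequencies: 12, 28, 47, 77, 99, 114, 128, 144
n = 144; position = n/2 = 72.
This falls in the class 40 ≤ d < 44: L = 40, F = 47, f = 30, h = 4.
Median ≈ 40 + ((72 − 47) / 30) × 4 = 43.3333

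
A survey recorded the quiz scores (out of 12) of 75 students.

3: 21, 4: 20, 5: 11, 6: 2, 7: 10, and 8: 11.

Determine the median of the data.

Cumulative frequencies: 21, 41, 52, 54, 64, 75
n = 75, so the median is the value in position (n+1)/2 = 38.
Position 38 falls at value 4.

4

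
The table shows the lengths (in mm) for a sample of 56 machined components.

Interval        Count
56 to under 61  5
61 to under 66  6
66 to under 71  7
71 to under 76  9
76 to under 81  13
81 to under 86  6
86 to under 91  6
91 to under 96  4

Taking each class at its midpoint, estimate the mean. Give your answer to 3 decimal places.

Midpoints: 58.5, 63.5, 68.5, 73.5, 78.5, 83.5, 88.5, 93.5
Σfm = 5×58.5 + 6×63.5 + 7×68.5 + 9×73.5 + 13×78.5 + 6×83.5 + 6×88.5 + 4×93.5 = 4241
n = Σf = 56
Mean = 4241 / 56 = 75.7321

75.732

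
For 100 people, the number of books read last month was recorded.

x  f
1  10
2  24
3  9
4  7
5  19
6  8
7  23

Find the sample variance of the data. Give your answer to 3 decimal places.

Values: 1, 2, 3, 4, 5, 6, 7
n = 100, Σfx = 417, mean = 4.1700
Σfx² = 2189
Σf(x − x̄)² = Σfx² − (Σfx)²/n = 2189 − 417²/100 = 450.1100
Sample variance = 450.1100 / 99 = 4.5466

4.547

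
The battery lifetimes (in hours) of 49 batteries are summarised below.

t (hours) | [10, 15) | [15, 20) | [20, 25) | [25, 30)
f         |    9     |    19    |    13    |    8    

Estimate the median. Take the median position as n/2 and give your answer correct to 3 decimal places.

19.079

Cumulative frequencies: 9, 28, 41, 49
n = 49; position = n/2 = 24.5.
This falls in the class [15, 20): L = 15, F = 9, f = 19, h = 5.
Median ≈ 15 + ((24.5 − 9) / 19) × 5 = 19.0789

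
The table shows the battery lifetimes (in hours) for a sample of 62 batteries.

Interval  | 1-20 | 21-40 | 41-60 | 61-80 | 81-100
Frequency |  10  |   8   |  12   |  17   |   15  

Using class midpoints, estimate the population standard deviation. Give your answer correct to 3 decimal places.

27.729

Midpoints: 10.5, 30.5, 50.5, 70.5, 90.5
n = 62, Σfm = 3511, mean = 56.6290
Σfm² = 246495.5
Σf(m − x̄)² = Σfm² − (Σfm)²/n = 246495.5 − 3511²/62 = 47670.9677
Population variance = 47670.9677 / 62 = 768.8866
Standard deviation = √768.8866 = 27.7288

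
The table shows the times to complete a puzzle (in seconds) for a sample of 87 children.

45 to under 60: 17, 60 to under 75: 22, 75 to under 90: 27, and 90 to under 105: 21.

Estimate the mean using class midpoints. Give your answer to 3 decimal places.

76.466

Midpoints: 52.5, 67.5, 82.5, 97.5
Σfm = 17×52.5 + 22×67.5 + 27×82.5 + 21×97.5 = 6652.5
n = Σf = 87
Mean = 6652.5 / 87 = 76.4655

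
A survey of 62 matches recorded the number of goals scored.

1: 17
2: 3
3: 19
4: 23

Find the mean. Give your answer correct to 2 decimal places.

2.77

Values: 1, 2, 3, 4
Σfx = 17×1 + 3×2 + 19×3 + 23×4 = 172
n = Σf = 62
Mean = 172 / 62 = 2.7742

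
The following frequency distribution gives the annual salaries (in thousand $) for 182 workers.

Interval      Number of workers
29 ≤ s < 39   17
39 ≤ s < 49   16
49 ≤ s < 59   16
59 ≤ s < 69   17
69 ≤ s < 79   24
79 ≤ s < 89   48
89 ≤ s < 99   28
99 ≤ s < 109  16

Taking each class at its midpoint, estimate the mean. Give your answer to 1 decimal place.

73.3

Midpoints: 34, 44, 54, 64, 74, 84, 94, 104
Σfm = 17×34 + 16×44 + 16×54 + 17×64 + 24×74 + 48×84 + 28×94 + 16×104 = 13338
n = Σf = 182
Mean = 13338 / 182 = 73.2857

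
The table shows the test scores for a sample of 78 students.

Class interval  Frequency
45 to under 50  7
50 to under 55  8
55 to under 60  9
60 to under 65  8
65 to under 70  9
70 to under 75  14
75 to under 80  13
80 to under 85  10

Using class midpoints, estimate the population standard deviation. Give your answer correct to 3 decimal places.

11.082

Midpoints: 47.5, 52.5, 57.5, 62.5, 67.5, 72.5, 77.5, 82.5
n = 78, Σfm = 5225, mean = 66.9872
Σfm² = 359587.5
Σf(m − x̄)² = Σfm² − (Σfm)²/n = 359587.5 − 5225²/78 = 9579.4872
Population variance = 9579.4872 / 78 = 122.8139
Standard deviation = √122.8139 = 11.0821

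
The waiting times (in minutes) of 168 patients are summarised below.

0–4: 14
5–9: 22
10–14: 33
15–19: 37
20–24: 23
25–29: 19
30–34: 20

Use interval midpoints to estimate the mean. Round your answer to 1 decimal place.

Midpoints: 2, 7, 12, 17, 22, 27, 32
Σfm = 14×2 + 22×7 + 33×12 + 37×17 + 23×22 + 19×27 + 20×32 = 2866
n = Σf = 168
Mean = 2866 / 168 = 17.0595

17.1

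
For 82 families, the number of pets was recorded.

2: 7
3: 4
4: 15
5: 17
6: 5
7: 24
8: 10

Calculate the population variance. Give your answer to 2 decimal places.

Values: 2, 3, 4, 5, 6, 7, 8
n = 82, Σfx = 449, mean = 5.4756
Σfx² = 2725
Σf(x − x̄)² = Σfx² − (Σfx)²/n = 2725 − 449²/82 = 266.4512
Population variance = 266.4512 / 82 = 3.2494

3.25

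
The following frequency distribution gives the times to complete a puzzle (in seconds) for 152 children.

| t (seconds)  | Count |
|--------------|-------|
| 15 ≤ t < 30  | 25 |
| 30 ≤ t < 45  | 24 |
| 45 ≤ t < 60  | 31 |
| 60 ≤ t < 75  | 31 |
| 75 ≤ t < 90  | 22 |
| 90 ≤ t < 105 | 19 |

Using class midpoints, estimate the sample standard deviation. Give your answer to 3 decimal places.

24.164

Midpoints: 22.5, 37.5, 52.5, 67.5, 82.5, 97.5
n = 152, Σfm = 8850, mean = 58.2237
Σfm² = 603450
Σf(m − x̄)² = Σfm² − (Σfm)²/n = 603450 − 8850²/152 = 88170.3947
Sample variance = 88170.3947 / 151 = 583.9099
Standard deviation = √583.9099 = 24.1642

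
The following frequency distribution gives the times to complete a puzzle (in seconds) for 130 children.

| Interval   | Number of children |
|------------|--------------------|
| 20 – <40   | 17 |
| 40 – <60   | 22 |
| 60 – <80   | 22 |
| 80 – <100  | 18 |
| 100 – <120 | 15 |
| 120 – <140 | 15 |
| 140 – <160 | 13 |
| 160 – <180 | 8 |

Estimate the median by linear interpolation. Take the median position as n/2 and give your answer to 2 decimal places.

Cumulative frequencies: 17, 39, 61, 79, 94, 109, 122, 130
n = 130; position = n/2 = 65.
This falls in the class 80 – <100: L = 80, F = 61, f = 18, h = 20.
Median ≈ 80 + ((65 − 61) / 18) × 20 = 84.4444

84.44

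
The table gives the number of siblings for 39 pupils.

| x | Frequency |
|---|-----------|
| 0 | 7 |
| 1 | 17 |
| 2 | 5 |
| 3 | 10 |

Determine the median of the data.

1

Cumulative frequencies: 7, 24, 29, 39
n = 39, so the median is the value in position (n+1)/2 = 20.
Position 20 falls at value 1.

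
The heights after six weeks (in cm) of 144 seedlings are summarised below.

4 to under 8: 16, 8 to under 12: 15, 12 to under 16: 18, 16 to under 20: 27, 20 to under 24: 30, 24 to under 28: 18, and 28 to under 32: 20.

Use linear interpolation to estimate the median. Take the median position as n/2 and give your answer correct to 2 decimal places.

19.41

Cumulative frequencies: 16, 31, 49, 76, 106, 124, 144
n = 144; position = n/2 = 72.
This falls in the class 16 to under 20: L = 16, F = 49, f = 27, h = 4.
Median ≈ 16 + ((72 − 49) / 27) × 4 = 19.4074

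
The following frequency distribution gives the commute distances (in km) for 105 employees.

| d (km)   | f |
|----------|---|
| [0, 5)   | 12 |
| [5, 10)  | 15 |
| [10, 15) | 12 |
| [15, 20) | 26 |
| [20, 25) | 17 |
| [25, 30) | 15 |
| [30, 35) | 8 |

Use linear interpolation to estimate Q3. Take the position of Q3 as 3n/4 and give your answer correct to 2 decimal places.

24.04

Cumulative frequencies: 12, 27, 39, 65, 82, 97, 105
n = 105; position = 3n/4 = 78.75.
This falls in the class [20, 25): L = 20, F = 65, f = 17, h = 5.
Upper quartile ≈ 20 + ((78.75 − 65) / 17) × 5 = 24.0441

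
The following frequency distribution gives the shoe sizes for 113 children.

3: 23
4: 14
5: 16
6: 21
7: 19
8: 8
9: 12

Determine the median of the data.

Cumulative frequencies: 23, 37, 53, 74, 93, 101, 113
n = 113, so the median is the value in position (n+1)/2 = 57.
Position 57 falls at value 6.

6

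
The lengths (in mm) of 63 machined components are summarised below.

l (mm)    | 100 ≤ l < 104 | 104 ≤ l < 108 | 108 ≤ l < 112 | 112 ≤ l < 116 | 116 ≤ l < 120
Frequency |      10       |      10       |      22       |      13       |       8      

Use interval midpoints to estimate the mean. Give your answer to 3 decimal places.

Midpoints: 102, 106, 110, 114, 118
Σfm = 10×102 + 10×106 + 22×110 + 13×114 + 8×118 = 6926
n = Σf = 63
Mean = 6926 / 63 = 109.9365

109.937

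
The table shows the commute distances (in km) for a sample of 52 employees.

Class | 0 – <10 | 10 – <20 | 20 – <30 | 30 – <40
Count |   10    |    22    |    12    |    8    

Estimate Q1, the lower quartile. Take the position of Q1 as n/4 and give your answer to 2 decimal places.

Cumulative frequencies: 10, 32, 44, 52
n = 52; position = n/4 = 13.
This falls in the class 10 – <20: L = 10, F = 10, f = 22, h = 10.
Lower quartile ≈ 10 + ((13 − 10) / 22) × 10 = 11.3636

11.36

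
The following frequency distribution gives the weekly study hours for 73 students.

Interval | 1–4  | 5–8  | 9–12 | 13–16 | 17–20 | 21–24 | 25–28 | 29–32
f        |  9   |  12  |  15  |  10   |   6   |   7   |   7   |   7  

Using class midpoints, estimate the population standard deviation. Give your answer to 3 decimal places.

Midpoints: 2.5, 6.5, 10.5, 14.5, 18.5, 22.5, 26.5, 30.5
n = 73, Σfm = 1070.5, mean = 14.6644
Σfm² = 21344.25
Σf(m − x̄)² = Σfm² − (Σfm)²/n = 21344.25 − 1070.5²/73 = 5646.0274
Population variance = 5646.0274 / 73 = 77.3428
Standard deviation = √77.3428 = 8.7945

8.794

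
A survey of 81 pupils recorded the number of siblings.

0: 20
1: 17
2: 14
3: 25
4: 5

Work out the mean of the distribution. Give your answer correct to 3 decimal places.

1.728

Values: 0, 1, 2, 3, 4
Σfx = 20×0 + 17×1 + 14×2 + 25×3 + 5×4 = 140
n = Σf = 81
Mean = 140 / 81 = 1.7284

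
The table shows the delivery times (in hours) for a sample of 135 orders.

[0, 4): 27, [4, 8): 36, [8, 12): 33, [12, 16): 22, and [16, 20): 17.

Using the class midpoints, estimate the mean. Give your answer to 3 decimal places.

8.993

Midpoints: 2, 6, 10, 14, 18
Σfm = 27×2 + 36×6 + 33×10 + 22×14 + 17×18 = 1214
n = Σf = 135
Mean = 1214 / 135 = 8.9926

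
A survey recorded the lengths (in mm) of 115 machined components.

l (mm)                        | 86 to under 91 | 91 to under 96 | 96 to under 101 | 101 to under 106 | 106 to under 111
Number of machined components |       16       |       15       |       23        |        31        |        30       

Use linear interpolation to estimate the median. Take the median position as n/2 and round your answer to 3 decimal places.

Cumulative frequencies: 16, 31, 54, 85, 115
n = 115; position = n/2 = 57.5.
This falls in the class 101 to under 106: L = 101, F = 54, f = 31, h = 5.
Median ≈ 101 + ((57.5 − 54) / 31) × 5 = 101.5645

101.565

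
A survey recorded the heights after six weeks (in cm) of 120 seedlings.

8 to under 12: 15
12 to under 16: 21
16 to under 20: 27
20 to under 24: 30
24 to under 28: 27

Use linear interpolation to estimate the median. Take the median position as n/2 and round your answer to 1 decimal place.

Cumulative frequencies: 15, 36, 63, 93, 120
n = 120; position = n/2 = 60.
This falls in the class 16 to under 20: L = 16, F = 36, f = 27, h = 4.
Median ≈ 16 + ((60 − 36) / 27) × 4 = 19.5556

19.6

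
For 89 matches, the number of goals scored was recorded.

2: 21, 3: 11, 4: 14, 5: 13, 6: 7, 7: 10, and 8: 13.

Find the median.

Cumulative frequencies: 21, 32, 46, 59, 66, 76, 89
n = 89, so the median is the value in position (n+1)/2 = 45.
Position 45 falls at value 4.

4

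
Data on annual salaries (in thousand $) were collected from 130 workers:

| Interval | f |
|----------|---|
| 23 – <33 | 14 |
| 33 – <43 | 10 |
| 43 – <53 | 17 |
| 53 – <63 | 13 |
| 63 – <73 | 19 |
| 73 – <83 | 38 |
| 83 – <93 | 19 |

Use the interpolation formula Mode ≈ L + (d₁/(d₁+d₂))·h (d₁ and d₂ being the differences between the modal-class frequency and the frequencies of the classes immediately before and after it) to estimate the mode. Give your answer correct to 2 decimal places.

Modal class: 73 – <83 (highest frequency 38).
d₁ = 38 − 19 = 19, d₂ = 38 − 19 = 19
Mode ≈ 73 + (19/(19+19)) × 10 = 73 + 5.0000 = 78.0000

78.00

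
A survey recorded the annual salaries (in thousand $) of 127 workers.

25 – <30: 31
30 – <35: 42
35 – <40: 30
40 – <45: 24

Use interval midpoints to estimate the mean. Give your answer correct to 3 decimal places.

34.350

Midpoints: 27.5, 32.5, 37.5, 42.5
Σfm = 31×27.5 + 42×32.5 + 30×37.5 + 24×42.5 = 4362.5
n = Σf = 127
Mean = 4362.5 / 127 = 34.3504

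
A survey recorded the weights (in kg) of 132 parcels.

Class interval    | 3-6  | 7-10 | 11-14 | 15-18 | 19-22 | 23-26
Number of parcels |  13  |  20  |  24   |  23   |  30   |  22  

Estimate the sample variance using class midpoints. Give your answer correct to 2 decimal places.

40.63

Midpoints: 4.5, 8.5, 12.5, 16.5, 20.5, 24.5
n = 132, Σfm = 2062, mean = 15.6212
Σfm² = 37533
Σf(m − x̄)² = Σfm² − (Σfm)²/n = 37533 − 2062²/132 = 5322.0606
Sample variance = 5322.0606 / 131 = 40.6264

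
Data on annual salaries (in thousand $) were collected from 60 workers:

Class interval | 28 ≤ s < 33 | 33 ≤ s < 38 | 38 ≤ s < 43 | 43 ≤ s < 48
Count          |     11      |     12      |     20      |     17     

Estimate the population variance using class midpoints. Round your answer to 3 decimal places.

28.410

Midpoints: 30.5, 35.5, 40.5, 45.5
n = 60, Σfm = 2345, mean = 39.0833
Σfm² = 93355
Σf(m − x̄)² = Σfm² − (Σfm)²/n = 93355 − 2345²/60 = 1704.5833
Population variance = 1704.5833 / 60 = 28.4097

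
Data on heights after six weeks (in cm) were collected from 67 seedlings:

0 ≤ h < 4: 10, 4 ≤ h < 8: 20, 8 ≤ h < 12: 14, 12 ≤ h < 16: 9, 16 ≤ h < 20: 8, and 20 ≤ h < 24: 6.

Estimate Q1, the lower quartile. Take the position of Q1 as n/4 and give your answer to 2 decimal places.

5.35

Cumulative frequencies: 10, 30, 44, 53, 61, 67
n = 67; position = n/4 = 16.75.
This falls in the class 4 ≤ h < 8: L = 4, F = 10, f = 20, h = 4.
Lower quartile ≈ 4 + ((16.75 − 10) / 20) × 4 = 5.3500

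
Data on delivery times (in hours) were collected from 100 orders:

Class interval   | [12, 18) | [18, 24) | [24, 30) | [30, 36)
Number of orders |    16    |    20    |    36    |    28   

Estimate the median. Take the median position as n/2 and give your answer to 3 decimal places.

26.333

Cumulative frequencies: 16, 36, 72, 100
n = 100; position = n/2 = 50.
This falls in the class [24, 30): L = 24, F = 36, f = 36, h = 6.
Median ≈ 24 + ((50 − 36) / 36) × 6 = 26.3333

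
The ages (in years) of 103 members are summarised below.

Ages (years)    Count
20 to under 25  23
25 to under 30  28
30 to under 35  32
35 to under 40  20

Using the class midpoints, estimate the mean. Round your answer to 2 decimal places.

29.88

Midpoints: 22.5, 27.5, 32.5, 37.5
Σfm = 23×22.5 + 28×27.5 + 32×32.5 + 20×37.5 = 3077.5
n = Σf = 103
Mean = 3077.5 / 103 = 29.8786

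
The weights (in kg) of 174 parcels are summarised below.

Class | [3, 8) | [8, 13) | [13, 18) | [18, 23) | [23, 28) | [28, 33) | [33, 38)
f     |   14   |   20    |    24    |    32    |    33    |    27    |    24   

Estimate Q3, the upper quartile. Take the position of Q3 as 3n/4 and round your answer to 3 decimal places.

29.389

Cumulative frequencies: 14, 34, 58, 90, 123, 150, 174
n = 174; position = 3n/4 = 130.5.
This falls in the class [28, 33): L = 28, F = 123, f = 27, h = 5.
Upper quartile ≈ 28 + ((130.5 − 123) / 27) × 5 = 29.3889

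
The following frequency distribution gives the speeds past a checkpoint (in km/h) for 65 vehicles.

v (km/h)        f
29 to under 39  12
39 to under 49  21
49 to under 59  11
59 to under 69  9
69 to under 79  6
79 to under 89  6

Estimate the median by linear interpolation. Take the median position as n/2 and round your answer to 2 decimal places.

Cumulative frequencies: 12, 33, 44, 53, 59, 65
n = 65; position = n/2 = 32.5.
This falls in the class 39 to under 49: L = 39, F = 12, f = 21, h = 10.
Median ≈ 39 + ((32.5 − 12) / 21) × 10 = 48.7619

48.76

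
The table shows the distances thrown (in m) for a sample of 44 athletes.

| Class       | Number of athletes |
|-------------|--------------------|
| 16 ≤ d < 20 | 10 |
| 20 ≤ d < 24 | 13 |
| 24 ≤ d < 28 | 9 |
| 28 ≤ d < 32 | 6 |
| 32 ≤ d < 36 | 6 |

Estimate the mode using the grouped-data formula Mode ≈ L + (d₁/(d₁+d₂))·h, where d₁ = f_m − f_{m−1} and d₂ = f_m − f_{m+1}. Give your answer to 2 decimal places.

21.71

Modal class: 20 ≤ d < 24 (highest frequency 13).
d₁ = 13 − 10 = 3, d₂ = 13 − 9 = 4
Mode ≈ 20 + (3/(3+4)) × 4 = 20 + 1.7143 = 21.7143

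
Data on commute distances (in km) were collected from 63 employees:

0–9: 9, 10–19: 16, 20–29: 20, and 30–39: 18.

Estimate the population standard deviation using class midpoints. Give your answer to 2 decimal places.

10.23

Midpoints: 4.5, 14.5, 24.5, 34.5
n = 63, Σfm = 1383.5, mean = 21.9603
Σfm² = 36975.75
Σf(m − x̄)² = Σfm² − (Σfm)²/n = 36975.75 − 1383.5²/63 = 6593.6508
Population variance = 6593.6508 / 63 = 104.6611
Standard deviation = √104.6611 = 10.2304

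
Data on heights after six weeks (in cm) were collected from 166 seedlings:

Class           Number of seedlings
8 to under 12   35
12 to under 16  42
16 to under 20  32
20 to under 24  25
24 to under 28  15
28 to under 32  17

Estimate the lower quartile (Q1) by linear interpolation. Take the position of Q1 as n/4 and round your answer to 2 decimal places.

12.62

Cumulative frequencies: 35, 77, 109, 134, 149, 166
n = 166; position = n/4 = 41.5.
This falls in the class 12 to under 16: L = 12, F = 35, f = 42, h = 4.
Lower quartile ≈ 12 + ((41.5 − 35) / 42) × 4 = 12.6190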